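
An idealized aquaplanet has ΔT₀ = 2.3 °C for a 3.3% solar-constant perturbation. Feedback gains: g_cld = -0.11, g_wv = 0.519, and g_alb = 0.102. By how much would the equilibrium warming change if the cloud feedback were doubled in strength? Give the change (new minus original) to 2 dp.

-0.86 °C

Original: g = 0.511, ΔT = 2.3/(1−0.511) = 4.7035 °C.
With doubled cloud: g' = 0.401, ΔT' = 2.3/(1−0.401) = 3.8397 °C.
Change = 3.8397 − 4.7035 = -0.86 °C.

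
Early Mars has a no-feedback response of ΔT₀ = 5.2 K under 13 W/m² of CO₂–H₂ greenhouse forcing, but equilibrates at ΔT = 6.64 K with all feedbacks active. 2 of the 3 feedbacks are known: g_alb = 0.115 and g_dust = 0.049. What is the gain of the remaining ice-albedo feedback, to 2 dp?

0.05

Amplification A = ΔT/ΔT₀ = 6.64/5.2 = 1.277.
Total gain g = 1 − 1/A = 1 − 1/1.277 = 0.2169.
Known gains sum to 0.115 + 0.049 = 0.164.
g_ice = 0.2169 − 0.164 = 0.05.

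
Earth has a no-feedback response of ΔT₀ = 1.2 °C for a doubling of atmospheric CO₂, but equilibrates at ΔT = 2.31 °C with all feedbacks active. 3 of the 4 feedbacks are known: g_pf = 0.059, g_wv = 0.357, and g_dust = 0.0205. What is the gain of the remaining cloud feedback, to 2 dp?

0.04

Amplification A = ΔT/ΔT₀ = 2.31/1.2 = 1.925.
Total gain g = 1 − 1/A = 1 − 1/1.925 = 0.4805.
Known gains sum to 0.059 + 0.357 + 0.0205 = 0.4365.
g_cld = 0.4805 − 0.4365 = 0.04.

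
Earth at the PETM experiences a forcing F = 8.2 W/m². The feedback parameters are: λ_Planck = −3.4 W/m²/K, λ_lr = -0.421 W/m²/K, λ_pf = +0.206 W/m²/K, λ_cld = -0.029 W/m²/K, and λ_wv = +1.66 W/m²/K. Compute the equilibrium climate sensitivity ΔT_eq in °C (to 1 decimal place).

4.1 °C

Net feedback parameter λ = (−3.4) + (-0.421) + (+0.206) + (-0.029) + (+1.66) = -1.984 W/m²/K.
ΔT = −F/λ = −8.2/(-1.984) = 4.1 °C.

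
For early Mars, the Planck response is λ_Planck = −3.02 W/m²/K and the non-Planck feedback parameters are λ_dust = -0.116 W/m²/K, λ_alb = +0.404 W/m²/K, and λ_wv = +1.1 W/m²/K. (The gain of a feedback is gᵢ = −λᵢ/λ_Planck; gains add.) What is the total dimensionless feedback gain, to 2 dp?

Convert to gains: g_dust = -0.116/3.02 = -0.03841; g_alb = 0.404/3.02 = 0.1338; g_wv = 1.1/3.02 = 0.3642.
Total gain g = 0.45959.

0.46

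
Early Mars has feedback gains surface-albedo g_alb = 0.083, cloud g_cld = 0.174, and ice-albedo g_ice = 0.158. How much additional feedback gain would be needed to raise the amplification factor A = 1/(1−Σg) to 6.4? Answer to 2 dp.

Current total gain = 0.415.
Target gain for A = 6.4: g* = 1 − 1/6.4 = 0.8438.
Additional gain needed = 0.8438 − 0.415 = 0.43.

0.43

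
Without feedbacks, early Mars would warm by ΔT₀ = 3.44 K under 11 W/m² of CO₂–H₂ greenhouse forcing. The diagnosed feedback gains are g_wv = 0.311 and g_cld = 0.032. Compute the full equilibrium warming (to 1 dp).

Total gain g = 0.311 + 0.032 = 0.343.
Amplification A = 1/(1 − 0.343) = 1.522.
ΔT = 3.44 × 1.522 = 5.2 K.

5.2 K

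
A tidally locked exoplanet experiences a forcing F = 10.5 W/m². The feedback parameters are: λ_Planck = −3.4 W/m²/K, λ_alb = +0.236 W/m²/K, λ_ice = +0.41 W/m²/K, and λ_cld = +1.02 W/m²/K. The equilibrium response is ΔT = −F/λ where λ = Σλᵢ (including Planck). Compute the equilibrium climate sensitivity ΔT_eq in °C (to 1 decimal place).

Net feedback parameter λ = (−3.4) + (+0.236) + (+0.41) + (+1.02) = -1.734 W/m²/K.
ΔT = −F/λ = −10.5/(-1.734) = 6.1 °C.

6.1 °C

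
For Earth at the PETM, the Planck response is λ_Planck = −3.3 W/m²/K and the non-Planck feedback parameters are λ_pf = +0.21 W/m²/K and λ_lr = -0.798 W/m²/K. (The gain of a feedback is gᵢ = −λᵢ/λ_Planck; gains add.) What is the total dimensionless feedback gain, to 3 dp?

-0.178

Convert to gains: g_pf = 0.21/3.3 = 0.06364; g_lr = -0.798/3.3 = -0.2418.
Total gain g = -0.17816.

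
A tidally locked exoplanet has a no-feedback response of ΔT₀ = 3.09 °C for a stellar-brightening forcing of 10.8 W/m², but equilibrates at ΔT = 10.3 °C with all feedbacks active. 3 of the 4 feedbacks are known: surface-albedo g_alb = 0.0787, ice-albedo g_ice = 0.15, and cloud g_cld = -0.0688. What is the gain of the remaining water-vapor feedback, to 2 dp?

Amplification A = ΔT/ΔT₀ = 10.3/3.09 = 3.333.
Total gain g = 1 − 1/A = 1 − 1/3.333 = 0.7.
Known gains sum to 0.0787 + 0.15 − 0.0688 = 0.1599.
g_wv = 0.7 − 0.1599 = 0.54.

0.54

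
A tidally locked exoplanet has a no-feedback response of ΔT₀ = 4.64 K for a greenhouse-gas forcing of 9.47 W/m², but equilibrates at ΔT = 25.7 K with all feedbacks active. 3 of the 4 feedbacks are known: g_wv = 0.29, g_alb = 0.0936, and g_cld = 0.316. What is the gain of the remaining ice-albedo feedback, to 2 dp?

Amplification A = ΔT/ΔT₀ = 25.7/4.64 = 5.539.
Total gain g = 1 − 1/A = 1 − 1/5.539 = 0.8195.
Known gains sum to 0.29 + 0.0936 + 0.316 = 0.6996.
g_ice = 0.8195 − 0.6996 = 0.12.

0.12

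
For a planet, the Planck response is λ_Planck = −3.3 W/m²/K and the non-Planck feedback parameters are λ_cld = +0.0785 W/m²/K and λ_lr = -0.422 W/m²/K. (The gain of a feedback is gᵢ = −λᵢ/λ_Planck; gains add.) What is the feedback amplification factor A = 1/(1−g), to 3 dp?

Convert to gains: g_cld = 0.0785/3.3 = 0.02379; g_lr = -0.422/3.3 = -0.1279.
Total gain g = -0.10411.
A = 1/(1 + 0.10411) = 0.906.

0.906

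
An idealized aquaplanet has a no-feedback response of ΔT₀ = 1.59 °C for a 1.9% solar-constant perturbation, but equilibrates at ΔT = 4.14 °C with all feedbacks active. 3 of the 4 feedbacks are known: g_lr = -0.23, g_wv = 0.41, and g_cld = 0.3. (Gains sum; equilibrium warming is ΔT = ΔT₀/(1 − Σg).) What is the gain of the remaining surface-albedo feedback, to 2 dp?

Amplification A = ΔT/ΔT₀ = 4.14/1.59 = 2.604.
Total gain g = 1 − 1/A = 1 − 1/2.604 = 0.616.
Known gains sum to -0.23 + 0.41 + 0.3 = 0.48.
g_alb = 0.616 − 0.48 = 0.14.

0.14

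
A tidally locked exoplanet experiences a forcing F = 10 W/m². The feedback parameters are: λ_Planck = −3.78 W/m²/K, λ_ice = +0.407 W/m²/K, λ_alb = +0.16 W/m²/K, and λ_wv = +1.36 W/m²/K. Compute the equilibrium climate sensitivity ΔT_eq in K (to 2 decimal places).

Net feedback parameter λ = (−3.78) + (+0.407) + (+0.16) + (+1.36) = -1.853 W/m²/K.
ΔT = −F/λ = −10/(-1.853) = 5.40 K.

5.40 K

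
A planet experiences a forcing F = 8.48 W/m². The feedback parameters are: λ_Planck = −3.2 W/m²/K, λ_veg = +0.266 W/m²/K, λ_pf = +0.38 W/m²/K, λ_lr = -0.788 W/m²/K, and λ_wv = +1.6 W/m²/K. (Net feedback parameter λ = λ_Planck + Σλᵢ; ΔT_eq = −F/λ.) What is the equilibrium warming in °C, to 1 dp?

Net feedback parameter λ = (−3.2) + (+0.266) + (+0.38) + (-0.788) + (+1.6) = -1.742 W/m²/K.
ΔT = −F/λ = −8.48/(-1.742) = 4.9 °C.

4.9 °C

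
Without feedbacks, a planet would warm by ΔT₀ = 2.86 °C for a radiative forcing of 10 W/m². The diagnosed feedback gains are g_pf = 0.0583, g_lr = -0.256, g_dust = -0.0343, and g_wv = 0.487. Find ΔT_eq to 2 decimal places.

Total gain g = 0.0583 − 0.256 − 0.0343 + 0.487 = 0.255.
Amplification A = 1/(1 − 0.255) = 1.342.
ΔT = 2.86 × 1.342 = 3.84 °C.

3.84 °C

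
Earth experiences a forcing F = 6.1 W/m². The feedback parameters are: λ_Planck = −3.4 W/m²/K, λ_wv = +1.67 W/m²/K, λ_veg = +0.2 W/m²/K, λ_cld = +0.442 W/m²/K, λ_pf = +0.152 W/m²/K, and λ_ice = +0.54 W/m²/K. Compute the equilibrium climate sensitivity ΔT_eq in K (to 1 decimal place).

Net feedback parameter λ = (−3.4) + (+1.67) + (+0.2) + (+0.442) + (+0.152) + (+0.54) = -0.396 W/m²/K.
ΔT = −F/λ = −6.1/(-0.396) = 15.4 K.

15.4 K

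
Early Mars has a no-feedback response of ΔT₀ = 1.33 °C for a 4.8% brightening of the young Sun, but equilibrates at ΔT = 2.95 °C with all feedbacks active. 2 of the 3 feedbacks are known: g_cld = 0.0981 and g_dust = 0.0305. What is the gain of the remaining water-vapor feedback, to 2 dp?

Amplification A = ΔT/ΔT₀ = 2.95/1.33 = 2.218.
Total gain g = 1 − 1/A = 1 − 1/2.218 = 0.5491.
Known gains sum to 0.0981 + 0.0305 = 0.1286.
g_wv = 0.5491 − 0.1286 = 0.42.

0.42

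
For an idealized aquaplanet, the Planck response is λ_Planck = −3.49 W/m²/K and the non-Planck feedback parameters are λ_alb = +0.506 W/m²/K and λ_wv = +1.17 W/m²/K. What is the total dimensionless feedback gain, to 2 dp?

Convert to gains: g_alb = 0.506/3.49 = 0.145; g_wv = 1.17/3.49 = 0.3352.
Total gain g = 0.4802.

0.48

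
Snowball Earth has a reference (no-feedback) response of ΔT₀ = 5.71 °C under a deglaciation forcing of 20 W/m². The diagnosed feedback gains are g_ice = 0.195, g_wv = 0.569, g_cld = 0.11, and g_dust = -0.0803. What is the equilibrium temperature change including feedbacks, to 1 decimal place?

27.7 °C

Total gain g = 0.195 + 0.569 + 0.11 − 0.0803 = 0.7937.
Amplification A = 1/(1 − 0.7937) = 4.847.
ΔT = 5.71 × 4.847 = 27.7 °C.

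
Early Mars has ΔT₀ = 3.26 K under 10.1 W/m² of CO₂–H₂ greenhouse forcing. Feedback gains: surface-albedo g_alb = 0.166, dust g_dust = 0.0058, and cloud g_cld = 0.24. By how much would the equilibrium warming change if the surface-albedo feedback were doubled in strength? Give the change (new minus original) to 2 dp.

Original: g = 0.4118, ΔT = 3.26/(1−0.4118) = 5.5423 K.
With doubled surface-albedo: g' = 0.5778, ΔT' = 3.26/(1−0.5778) = 7.7215 K.
Change = 7.7215 − 5.5423 = 2.18 K.

2.18 K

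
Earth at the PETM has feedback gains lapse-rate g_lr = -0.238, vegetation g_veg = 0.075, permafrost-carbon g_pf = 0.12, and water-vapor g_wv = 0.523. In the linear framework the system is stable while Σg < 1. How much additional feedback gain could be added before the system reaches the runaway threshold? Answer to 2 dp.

0.52

Current total gain = -0.238 + 0.075 + 0.12 + 0.523 = 0.48.
Margin to runaway = 1 − 0.48 = 0.52.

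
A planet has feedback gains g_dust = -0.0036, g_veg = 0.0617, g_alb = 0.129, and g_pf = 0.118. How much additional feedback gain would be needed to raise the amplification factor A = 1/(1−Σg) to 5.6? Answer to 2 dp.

Current total gain = 0.3051.
Target gain for A = 5.6: g* = 1 − 1/5.6 = 0.8214.
Additional gain needed = 0.8214 − 0.3051 = 0.52.

0.52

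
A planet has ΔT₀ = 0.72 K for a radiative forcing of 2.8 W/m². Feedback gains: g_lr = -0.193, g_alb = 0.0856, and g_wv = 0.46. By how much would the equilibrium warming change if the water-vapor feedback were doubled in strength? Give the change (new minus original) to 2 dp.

Original: g = 0.3526, ΔT = 0.72/(1−0.3526) = 1.1121 K.
With doubled water-vapor: g' = 0.8126, ΔT' = 0.72/(1−0.8126) = 3.8420 K.
Change = 3.8420 − 1.1121 = 2.73 K.

2.73 K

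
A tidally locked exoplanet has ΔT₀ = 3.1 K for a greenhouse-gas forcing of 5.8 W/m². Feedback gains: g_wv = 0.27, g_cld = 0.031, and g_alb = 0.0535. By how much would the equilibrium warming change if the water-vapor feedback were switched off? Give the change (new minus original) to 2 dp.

-1.42 K

Original: g = 0.3545, ΔT = 3.1/(1−0.3545) = 4.8025 K.
Without water-vapor: g' = 0.0845, ΔT' = 3.1/(1−0.0845) = 3.3861 K.
Change = 3.3861 − 4.8025 = -1.42 K.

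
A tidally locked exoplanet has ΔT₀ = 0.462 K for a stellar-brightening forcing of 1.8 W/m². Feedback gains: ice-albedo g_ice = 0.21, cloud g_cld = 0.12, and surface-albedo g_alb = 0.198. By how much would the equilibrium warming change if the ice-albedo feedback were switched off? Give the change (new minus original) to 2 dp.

Original: g = 0.528, ΔT = 0.462/(1−0.528) = 0.9788 K.
Without ice-albedo: g' = 0.318, ΔT' = 0.462/(1−0.318) = 0.6774 K.
Change = 0.6774 − 0.9788 = -0.30 K.

-0.30 K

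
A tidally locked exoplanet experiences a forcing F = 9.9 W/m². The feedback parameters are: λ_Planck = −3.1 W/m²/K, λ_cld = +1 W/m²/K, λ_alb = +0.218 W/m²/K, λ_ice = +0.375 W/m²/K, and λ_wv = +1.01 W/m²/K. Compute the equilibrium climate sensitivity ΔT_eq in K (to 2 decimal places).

19.92 K

Net feedback parameter λ = (−3.1) + (+1) + (+0.218) + (+0.375) + (+1.01) = -0.497 W/m²/K.
ΔT = −F/λ = −9.9/(-0.497) = 19.92 K.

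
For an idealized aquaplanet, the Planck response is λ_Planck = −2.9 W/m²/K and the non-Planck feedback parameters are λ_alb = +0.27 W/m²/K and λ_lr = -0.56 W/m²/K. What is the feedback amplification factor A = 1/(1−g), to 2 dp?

0.91

Convert to gains: g_alb = 0.27/2.9 = 0.0931; g_lr = -0.56/2.9 = -0.1931.
Total gain g = -0.1.
A = 1/(1 + 0.1) = 0.91.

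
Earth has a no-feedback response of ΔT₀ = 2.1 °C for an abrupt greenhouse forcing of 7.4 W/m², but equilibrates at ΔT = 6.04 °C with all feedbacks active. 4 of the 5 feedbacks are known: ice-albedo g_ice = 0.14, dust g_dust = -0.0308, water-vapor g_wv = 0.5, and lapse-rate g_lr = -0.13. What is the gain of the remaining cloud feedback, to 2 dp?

Amplification A = ΔT/ΔT₀ = 6.04/2.1 = 2.876.
Total gain g = 1 − 1/A = 1 − 1/2.876 = 0.6523.
Known gains sum to 0.14 − 0.0308 + 0.5 − 0.13 = 0.4792.
g_cld = 0.6523 − 0.4792 = 0.17.

0.17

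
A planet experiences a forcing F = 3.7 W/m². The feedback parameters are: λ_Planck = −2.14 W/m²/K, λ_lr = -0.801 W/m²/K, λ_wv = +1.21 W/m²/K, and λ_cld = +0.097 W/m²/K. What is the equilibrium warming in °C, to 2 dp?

Net feedback parameter λ = (−2.14) + (-0.801) + (+1.21) + (+0.097) = -1.634 W/m²/K.
ΔT = −F/λ = −3.7/(-1.634) = 2.26 °C.

2.26 °C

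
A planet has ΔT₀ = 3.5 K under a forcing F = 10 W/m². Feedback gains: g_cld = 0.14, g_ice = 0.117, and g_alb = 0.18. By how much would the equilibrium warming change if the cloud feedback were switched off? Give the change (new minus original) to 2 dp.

Original: g = 0.437, ΔT = 3.5/(1−0.437) = 6.2167 K.
Without cloud: g' = 0.297, ΔT' = 3.5/(1−0.297) = 4.9787 K.
Change = 4.9787 − 6.2167 = -1.24 K.

-1.24 K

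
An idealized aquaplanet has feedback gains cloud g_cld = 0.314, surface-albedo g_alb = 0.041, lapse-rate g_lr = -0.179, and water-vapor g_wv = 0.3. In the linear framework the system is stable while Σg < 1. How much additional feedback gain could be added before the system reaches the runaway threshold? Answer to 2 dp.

0.52

Current total gain = 0.314 + 0.041 − 0.179 + 0.3 = 0.476.
Margin to runaway = 1 − 0.476 = 0.52.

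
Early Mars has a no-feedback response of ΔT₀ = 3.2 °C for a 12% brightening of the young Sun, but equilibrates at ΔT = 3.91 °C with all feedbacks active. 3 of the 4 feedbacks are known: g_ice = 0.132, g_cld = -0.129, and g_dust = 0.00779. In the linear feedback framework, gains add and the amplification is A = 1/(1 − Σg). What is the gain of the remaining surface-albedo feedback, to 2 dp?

Amplification A = ΔT/ΔT₀ = 3.91/3.2 = 1.222.
Total gain g = 1 − 1/A = 1 − 1/1.222 = 0.1817.
Known gains sum to 0.132 − 0.129 + 0.00779 = 0.01079.
g_alb = 0.1817 − 0.01079 = 0.17.

0.17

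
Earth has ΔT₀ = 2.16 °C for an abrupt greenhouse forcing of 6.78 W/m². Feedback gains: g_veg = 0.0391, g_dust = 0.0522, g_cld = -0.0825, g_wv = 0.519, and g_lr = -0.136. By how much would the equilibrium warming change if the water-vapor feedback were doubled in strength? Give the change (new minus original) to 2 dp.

Original: g = 0.3918, ΔT = 2.16/(1−0.3918) = 3.5515 °C.
With doubled water-vapor: g' = 0.9108, ΔT' = 2.16/(1−0.9108) = 24.2152 °C.
Change = 24.2152 − 3.5515 = 20.66 °C.

20.66 °C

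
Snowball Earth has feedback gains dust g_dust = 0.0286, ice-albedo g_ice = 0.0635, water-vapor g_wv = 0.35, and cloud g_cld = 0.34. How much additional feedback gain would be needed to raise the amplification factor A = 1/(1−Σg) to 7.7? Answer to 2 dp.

0.09

Current total gain = 0.7821.
Target gain for A = 7.7: g* = 1 − 1/7.7 = 0.8701.
Additional gain needed = 0.8701 − 0.7821 = 0.09.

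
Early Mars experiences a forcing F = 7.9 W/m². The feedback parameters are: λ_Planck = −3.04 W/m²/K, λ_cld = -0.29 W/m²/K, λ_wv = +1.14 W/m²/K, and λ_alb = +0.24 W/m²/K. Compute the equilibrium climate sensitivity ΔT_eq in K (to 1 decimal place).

Net feedback parameter λ = (−3.04) + (-0.29) + (+1.14) + (+0.24) = -1.95 W/m²/K.
ΔT = −F/λ = −7.9/(-1.95) = 4.1 K.

4.1 K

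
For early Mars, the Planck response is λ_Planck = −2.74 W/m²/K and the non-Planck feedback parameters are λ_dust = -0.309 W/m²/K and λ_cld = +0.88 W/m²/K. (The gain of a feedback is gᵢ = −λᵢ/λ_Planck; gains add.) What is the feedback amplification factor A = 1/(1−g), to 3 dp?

1.263

Convert to gains: g_dust = -0.309/2.74 = -0.1128; g_cld = 0.88/2.74 = 0.3212.
Total gain g = 0.2084.
A = 1/(1 − 0.2084) = 1.263.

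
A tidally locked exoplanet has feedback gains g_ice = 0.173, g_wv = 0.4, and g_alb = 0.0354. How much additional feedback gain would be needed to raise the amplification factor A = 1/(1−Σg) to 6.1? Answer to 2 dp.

0.23

Current total gain = 0.6084.
Target gain for A = 6.1: g* = 1 − 1/6.1 = 0.8361.
Additional gain needed = 0.8361 − 0.6084 = 0.23.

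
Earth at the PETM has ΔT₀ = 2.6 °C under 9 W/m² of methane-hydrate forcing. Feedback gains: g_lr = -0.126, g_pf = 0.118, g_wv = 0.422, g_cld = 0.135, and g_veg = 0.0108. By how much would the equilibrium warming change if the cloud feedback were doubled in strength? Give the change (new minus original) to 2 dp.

Original: g = 0.5598, ΔT = 2.6/(1−0.5598) = 5.9064 °C.
With doubled cloud: g' = 0.6948, ΔT' = 2.6/(1−0.6948) = 8.5190 °C.
Change = 8.5190 − 5.9064 = 2.61 °C.

2.61 °C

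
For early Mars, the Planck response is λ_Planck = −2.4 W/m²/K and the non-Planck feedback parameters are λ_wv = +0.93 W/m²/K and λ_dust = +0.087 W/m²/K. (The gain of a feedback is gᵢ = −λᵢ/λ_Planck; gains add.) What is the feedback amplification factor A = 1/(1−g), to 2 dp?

1.74

Convert to gains: g_wv = 0.93/2.4 = 0.3875; g_dust = 0.087/2.4 = 0.03625.
Total gain g = 0.42375.
A = 1/(1 − 0.42375) = 1.74.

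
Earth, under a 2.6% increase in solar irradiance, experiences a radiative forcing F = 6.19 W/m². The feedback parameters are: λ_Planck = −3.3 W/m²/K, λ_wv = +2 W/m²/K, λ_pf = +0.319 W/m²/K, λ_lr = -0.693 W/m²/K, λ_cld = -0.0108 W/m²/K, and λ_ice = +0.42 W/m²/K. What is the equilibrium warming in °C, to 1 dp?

Net feedback parameter λ = (−3.3) + (+2) + (+0.319) + (-0.693) + (-0.0108) + (+0.42) = -1.2648 W/m²/K.
ΔT = −F/λ = −6.19/(-1.2648) = 4.9 °C.

4.9 °C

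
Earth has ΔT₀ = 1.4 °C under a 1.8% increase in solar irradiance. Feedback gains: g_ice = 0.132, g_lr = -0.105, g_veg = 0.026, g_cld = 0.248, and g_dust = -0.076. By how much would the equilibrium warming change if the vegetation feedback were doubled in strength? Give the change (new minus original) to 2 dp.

0.06 °C

Original: g = 0.225, ΔT = 1.4/(1−0.225) = 1.8065 °C.
With doubled vegetation: g' = 0.251, ΔT' = 1.4/(1−0.251) = 1.8692 °C.
Change = 1.8692 − 1.8065 = 0.06 °C.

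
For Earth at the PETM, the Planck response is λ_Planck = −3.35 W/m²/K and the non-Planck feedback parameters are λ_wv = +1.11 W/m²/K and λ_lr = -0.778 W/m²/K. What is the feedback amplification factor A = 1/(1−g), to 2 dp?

Convert to gains: g_wv = 1.11/3.35 = 0.3313; g_lr = -0.778/3.35 = -0.2322.
Total gain g = 0.0991.
A = 1/(1 − 0.0991) = 1.11.

1.11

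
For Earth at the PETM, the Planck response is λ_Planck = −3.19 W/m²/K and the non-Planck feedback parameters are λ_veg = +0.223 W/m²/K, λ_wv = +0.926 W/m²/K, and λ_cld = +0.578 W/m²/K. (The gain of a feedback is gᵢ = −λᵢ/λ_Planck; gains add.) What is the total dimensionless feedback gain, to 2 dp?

Convert to gains: g_veg = 0.223/3.19 = 0.06991; g_wv = 0.926/3.19 = 0.2903; g_cld = 0.578/3.19 = 0.1812.
Total gain g = 0.54141.

0.54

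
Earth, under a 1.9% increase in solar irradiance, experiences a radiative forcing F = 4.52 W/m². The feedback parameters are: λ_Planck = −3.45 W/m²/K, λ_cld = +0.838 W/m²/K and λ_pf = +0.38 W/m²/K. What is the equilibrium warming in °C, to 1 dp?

2.0 °C

Net feedback parameter λ = (−3.45) + (+0.838) + (+0.38) = -2.232 W/m²/K.
ΔT = −F/λ = −4.52/(-2.232) = 2.0 °C.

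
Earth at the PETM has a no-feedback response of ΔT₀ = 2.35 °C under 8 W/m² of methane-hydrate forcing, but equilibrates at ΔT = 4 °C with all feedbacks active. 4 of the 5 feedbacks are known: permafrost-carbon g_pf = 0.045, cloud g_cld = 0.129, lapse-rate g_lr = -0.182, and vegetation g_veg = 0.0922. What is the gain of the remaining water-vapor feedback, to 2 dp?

0.33

Amplification A = ΔT/ΔT₀ = 4/2.35 = 1.702.
Total gain g = 1 − 1/A = 1 − 1/1.702 = 0.4125.
Known gains sum to 0.045 + 0.129 − 0.182 + 0.0922 = 0.0842.
g_wv = 0.4125 − 0.0842 = 0.33.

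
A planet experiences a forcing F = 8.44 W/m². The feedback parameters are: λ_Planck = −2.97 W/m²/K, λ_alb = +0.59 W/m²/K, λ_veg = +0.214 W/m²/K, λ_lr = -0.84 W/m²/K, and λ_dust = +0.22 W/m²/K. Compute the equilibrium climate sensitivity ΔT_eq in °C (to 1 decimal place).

3.0 °C

Net feedback parameter λ = (−2.97) + (+0.59) + (+0.214) + (-0.84) + (+0.22) = -2.786 W/m²/K.
ΔT = −F/λ = −8.44/(-2.786) = 3.0 °C.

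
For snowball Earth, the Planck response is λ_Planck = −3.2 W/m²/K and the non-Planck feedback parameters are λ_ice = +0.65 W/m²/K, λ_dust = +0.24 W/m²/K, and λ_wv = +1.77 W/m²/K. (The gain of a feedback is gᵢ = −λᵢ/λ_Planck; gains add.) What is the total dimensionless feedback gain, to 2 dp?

Convert to gains: g_ice = 0.65/3.2 = 0.2031; g_dust = 0.24/3.2 = 0.075; g_wv = 1.77/3.2 = 0.5531.
Total gain g = 0.8312.

0.83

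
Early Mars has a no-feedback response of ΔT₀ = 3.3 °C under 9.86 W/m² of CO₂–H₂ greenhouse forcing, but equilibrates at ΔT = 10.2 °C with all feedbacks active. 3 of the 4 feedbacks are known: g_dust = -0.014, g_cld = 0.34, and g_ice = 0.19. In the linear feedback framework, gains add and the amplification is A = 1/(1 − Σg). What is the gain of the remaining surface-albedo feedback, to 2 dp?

Amplification A = ΔT/ΔT₀ = 10.2/3.3 = 3.091.
Total gain g = 1 − 1/A = 1 − 1/3.091 = 0.6765.
Known gains sum to -0.014 + 0.34 + 0.19 = 0.516.
g_alb = 0.6765 − 0.516 = 0.16.

0.16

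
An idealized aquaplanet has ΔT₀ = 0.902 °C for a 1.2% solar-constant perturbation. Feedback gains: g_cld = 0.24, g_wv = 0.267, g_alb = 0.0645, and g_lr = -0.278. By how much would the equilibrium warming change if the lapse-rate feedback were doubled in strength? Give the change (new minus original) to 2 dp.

Original: g = 0.2935, ΔT = 0.902/(1−0.2935) = 1.2767 °C.
With doubled lapse-rate: g' = 0.0155, ΔT' = 0.902/(1−0.0155) = 0.9162 °C.
Change = 0.9162 − 1.2767 = -0.36 °C.

-0.36 °C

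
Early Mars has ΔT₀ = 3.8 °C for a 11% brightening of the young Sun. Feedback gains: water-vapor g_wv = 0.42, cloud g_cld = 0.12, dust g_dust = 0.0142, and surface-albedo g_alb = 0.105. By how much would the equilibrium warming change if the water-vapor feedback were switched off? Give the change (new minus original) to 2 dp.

-6.16 °C

Original: g = 0.6592, ΔT = 3.8/(1−0.6592) = 11.1502 °C.
Without water-vapor: g' = 0.2392, ΔT' = 3.8/(1−0.2392) = 4.9947 °C.
Change = 4.9947 − 11.1502 = -6.16 °C.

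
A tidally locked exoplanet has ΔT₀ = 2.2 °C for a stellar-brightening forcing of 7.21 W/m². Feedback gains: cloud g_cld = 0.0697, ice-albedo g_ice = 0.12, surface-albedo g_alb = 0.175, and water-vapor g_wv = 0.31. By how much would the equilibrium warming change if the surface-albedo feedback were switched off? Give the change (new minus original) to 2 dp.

Original: g = 0.6747, ΔT = 2.2/(1−0.6747) = 6.7630 °C.
Without surface-albedo: g' = 0.4997, ΔT' = 2.2/(1−0.4997) = 4.3974 °C.
Change = 4.3974 − 6.7630 = -2.37 °C.

-2.37 °C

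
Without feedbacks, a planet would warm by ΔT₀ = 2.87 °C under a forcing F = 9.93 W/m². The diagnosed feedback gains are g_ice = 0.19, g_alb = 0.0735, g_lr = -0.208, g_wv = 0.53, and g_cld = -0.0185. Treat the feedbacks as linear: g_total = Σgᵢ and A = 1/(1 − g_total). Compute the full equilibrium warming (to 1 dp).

Total gain g = 0.19 + 0.0735 − 0.208 + 0.53 − 0.0185 = 0.567.
Amplification A = 1/(1 − 0.567) = 2.309.
ΔT = 2.87 × 2.309 = 6.6 °C.

6.6 °C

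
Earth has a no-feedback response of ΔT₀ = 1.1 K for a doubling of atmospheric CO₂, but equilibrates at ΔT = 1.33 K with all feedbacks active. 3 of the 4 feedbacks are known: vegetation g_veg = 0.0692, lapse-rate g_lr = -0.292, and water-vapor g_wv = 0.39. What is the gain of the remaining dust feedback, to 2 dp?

0.01

Amplification A = ΔT/ΔT₀ = 1.33/1.1 = 1.209.
Total gain g = 1 − 1/A = 1 − 1/1.209 = 0.1729.
Known gains sum to 0.0692 − 0.292 + 0.39 = 0.1672.
g_dust = 0.1729 − 0.1672 = 0.01.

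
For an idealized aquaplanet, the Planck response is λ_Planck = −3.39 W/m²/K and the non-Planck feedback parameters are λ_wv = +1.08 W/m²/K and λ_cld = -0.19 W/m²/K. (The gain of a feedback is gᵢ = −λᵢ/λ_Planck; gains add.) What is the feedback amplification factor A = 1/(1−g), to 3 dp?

1.356

Convert to gains: g_wv = 1.08/3.39 = 0.3186; g_cld = -0.19/3.39 = -0.05605.
Total gain g = 0.26255.
A = 1/(1 − 0.26255) = 1.356.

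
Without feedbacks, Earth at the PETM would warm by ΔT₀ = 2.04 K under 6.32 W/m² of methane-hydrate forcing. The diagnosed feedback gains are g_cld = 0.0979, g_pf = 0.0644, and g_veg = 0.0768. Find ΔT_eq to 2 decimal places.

2.68 K

Total gain g = 0.0979 + 0.0644 + 0.0768 = 0.2391.
Amplification A = 1/(1 − 0.2391) = 1.314.
ΔT = 2.04 × 1.314 = 2.68 K.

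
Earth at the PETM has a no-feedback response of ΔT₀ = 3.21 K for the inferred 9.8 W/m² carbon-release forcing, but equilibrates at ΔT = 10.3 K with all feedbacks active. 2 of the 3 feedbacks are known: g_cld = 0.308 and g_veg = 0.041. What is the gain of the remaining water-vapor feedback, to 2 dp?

0.34

Amplification A = ΔT/ΔT₀ = 10.3/3.21 = 3.209.
Total gain g = 1 − 1/A = 1 − 1/3.209 = 0.6884.
Known gains sum to 0.308 + 0.041 = 0.349.
g_wv = 0.6884 − 0.349 = 0.34.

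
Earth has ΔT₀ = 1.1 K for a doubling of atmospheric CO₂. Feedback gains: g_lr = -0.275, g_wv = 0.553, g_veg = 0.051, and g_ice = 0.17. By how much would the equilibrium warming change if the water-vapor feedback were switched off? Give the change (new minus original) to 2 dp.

Original: g = 0.499, ΔT = 1.1/(1−0.499) = 2.1956 K.
Without water-vapor: g' = -0.054, ΔT' = 1.1/(1+0.054) = 1.0436 K.
Change = 1.0436 − 2.1956 = -1.15 K.

-1.15 K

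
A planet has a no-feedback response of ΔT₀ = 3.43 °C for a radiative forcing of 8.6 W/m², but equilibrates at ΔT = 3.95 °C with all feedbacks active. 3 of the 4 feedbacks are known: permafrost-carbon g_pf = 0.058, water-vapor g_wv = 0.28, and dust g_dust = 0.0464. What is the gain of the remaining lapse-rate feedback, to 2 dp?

Amplification A = ΔT/ΔT₀ = 3.95/3.43 = 1.152.
Total gain g = 1 − 1/A = 1 − 1/1.152 = 0.1319.
Known gains sum to 0.058 + 0.28 + 0.0464 = 0.3844.
g_lr = 0.1319 − 0.3844 = -0.25.

-0.25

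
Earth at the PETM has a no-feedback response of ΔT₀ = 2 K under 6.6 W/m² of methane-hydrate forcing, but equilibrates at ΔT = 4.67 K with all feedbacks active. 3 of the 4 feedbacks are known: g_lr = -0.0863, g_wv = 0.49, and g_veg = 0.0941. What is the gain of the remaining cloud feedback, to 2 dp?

Amplification A = ΔT/ΔT₀ = 4.67/2 = 2.335.
Total gain g = 1 − 1/A = 1 − 1/2.335 = 0.5717.
Known gains sum to -0.0863 + 0.49 + 0.0941 = 0.4978.
g_cld = 0.5717 − 0.4978 = 0.07.

0.07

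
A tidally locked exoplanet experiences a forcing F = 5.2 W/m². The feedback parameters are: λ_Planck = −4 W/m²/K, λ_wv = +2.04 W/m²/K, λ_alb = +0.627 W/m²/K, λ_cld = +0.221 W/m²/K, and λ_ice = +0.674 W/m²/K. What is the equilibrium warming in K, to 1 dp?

Net feedback parameter λ = (−4) + (+2.04) + (+0.627) + (+0.221) + (+0.674) = -0.438 W/m²/K.
ΔT = −F/λ = −5.2/(-0.438) = 11.9 K.

11.9 K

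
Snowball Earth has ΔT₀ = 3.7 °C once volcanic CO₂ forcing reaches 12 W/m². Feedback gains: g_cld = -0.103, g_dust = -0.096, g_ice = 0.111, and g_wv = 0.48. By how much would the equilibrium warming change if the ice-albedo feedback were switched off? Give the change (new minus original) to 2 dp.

-0.94 °C

Original: g = 0.392, ΔT = 3.7/(1−0.392) = 6.0855 °C.
Without ice-albedo: g' = 0.281, ΔT' = 3.7/(1−0.281) = 5.1460 °C.
Change = 5.1460 − 6.0855 = -0.94 °C.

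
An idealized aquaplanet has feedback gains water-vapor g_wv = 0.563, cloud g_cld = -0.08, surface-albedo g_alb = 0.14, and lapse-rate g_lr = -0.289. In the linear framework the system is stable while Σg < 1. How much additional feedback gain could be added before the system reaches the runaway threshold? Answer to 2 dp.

Current total gain = 0.563 − 0.08 + 0.14 − 0.289 = 0.334.
Margin to runaway = 1 − 0.334 = 0.67.

0.67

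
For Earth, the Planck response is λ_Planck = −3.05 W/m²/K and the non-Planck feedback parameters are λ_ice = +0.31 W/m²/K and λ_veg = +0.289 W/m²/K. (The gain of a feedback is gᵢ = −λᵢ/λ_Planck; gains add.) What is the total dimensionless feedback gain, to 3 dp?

0.196

Convert to gains: g_ice = 0.31/3.05 = 0.1016; g_veg = 0.289/3.05 = 0.09475.
Total gain g = 0.19635.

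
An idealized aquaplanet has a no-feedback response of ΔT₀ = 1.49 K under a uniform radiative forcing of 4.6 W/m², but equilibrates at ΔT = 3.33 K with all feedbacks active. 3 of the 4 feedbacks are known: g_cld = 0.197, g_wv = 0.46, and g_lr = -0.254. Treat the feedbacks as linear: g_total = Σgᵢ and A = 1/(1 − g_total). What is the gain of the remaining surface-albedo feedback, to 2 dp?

0.15

Amplification A = ΔT/ΔT₀ = 3.33/1.49 = 2.235.
Total gain g = 1 − 1/A = 1 − 1/2.235 = 0.5526.
Known gains sum to 0.197 + 0.46 − 0.254 = 0.403.
g_alb = 0.5526 − 0.403 = 0.15.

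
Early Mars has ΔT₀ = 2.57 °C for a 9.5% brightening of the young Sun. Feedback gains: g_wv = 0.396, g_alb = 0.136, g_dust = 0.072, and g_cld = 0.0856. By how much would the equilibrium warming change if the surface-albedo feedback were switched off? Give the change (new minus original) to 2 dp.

-2.52 °C

Original: g = 0.6896, ΔT = 2.57/(1−0.6896) = 8.2796 °C.
Without surface-albedo: g' = 0.5536, ΔT' = 2.57/(1−0.5536) = 5.7572 °C.
Change = 5.7572 − 8.2796 = -2.52 °C.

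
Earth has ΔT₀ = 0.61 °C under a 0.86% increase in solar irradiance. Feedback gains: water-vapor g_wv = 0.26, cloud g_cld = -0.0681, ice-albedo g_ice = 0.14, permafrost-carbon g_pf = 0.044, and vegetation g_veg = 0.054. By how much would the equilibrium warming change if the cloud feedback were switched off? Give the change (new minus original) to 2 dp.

Original: g = 0.4299, ΔT = 0.61/(1−0.4299) = 1.0700 °C.
Without cloud: g' = 0.498, ΔT' = 0.61/(1−0.498) = 1.2151 °C.
Change = 1.2151 − 1.0700 = 0.15 °C.

0.15 °C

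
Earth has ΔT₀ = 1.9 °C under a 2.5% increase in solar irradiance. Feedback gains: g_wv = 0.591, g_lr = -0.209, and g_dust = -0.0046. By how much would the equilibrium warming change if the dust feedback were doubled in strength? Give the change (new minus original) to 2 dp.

Original: g = 0.3774, ΔT = 1.9/(1−0.3774) = 3.0517 °C.
With doubled dust: g' = 0.3728, ΔT' = 1.9/(1−0.3728) = 3.0293 °C.
Change = 3.0293 − 3.0517 = -0.02 °C.

-0.02 °C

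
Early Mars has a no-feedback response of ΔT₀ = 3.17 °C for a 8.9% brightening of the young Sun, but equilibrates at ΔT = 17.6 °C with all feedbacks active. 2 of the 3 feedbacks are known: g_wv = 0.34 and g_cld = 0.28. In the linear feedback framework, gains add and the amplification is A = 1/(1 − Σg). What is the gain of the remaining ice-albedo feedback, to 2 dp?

0.20

Amplification A = ΔT/ΔT₀ = 17.6/3.17 = 5.552.
Total gain g = 1 − 1/A = 1 − 1/5.552 = 0.8199.
Known gains sum to 0.34 + 0.28 = 0.62.
g_ice = 0.8199 − 0.62 = 0.20.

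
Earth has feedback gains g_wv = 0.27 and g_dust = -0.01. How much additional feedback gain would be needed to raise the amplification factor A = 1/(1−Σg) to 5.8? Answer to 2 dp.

0.57

Current total gain = 0.26.
Target gain for A = 5.8: g* = 1 − 1/5.8 = 0.8276.
Additional gain needed = 0.8276 − 0.26 = 0.57.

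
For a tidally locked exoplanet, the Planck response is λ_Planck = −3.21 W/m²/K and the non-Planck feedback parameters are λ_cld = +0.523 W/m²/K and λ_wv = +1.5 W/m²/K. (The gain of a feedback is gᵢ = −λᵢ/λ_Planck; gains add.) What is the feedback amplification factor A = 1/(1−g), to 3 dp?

Convert to gains: g_cld = 0.523/3.21 = 0.1629; g_wv = 1.5/3.21 = 0.4673.
Total gain g = 0.6302.
A = 1/(1 − 0.6302) = 2.704.

2.704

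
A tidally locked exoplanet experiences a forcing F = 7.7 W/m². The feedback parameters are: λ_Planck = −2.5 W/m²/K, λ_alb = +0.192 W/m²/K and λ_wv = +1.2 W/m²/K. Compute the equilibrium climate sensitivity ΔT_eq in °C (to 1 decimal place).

Net feedback parameter λ = (−2.5) + (+0.192) + (+1.2) = -1.108 W/m²/K.
ΔT = −F/λ = −7.7/(-1.108) = 6.9 °C.

6.9 °C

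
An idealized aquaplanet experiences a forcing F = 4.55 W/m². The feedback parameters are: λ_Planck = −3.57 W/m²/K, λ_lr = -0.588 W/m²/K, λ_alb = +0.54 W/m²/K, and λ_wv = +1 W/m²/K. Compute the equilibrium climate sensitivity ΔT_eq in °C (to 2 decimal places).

1.74 °C

Net feedback parameter λ = (−3.57) + (-0.588) + (+0.54) + (+1) = -2.618 W/m²/K.
ΔT = −F/λ = −4.55/(-2.618) = 1.74 °C.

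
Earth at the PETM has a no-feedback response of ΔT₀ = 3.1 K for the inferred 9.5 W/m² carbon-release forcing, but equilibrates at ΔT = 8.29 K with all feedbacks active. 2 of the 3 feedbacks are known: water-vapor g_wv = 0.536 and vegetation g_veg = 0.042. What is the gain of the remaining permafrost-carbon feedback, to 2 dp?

0.05

Amplification A = ΔT/ΔT₀ = 8.29/3.1 = 2.674.
Total gain g = 1 − 1/A = 1 − 1/2.674 = 0.626.
Known gains sum to 0.536 + 0.042 = 0.578.
g_pf = 0.626 − 0.578 = 0.05.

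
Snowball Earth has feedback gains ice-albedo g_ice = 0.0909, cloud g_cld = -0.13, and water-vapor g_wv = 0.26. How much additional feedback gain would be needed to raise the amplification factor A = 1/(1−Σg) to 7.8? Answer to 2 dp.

0.65

Current total gain = 0.2209.
Target gain for A = 7.8: g* = 1 − 1/7.8 = 0.8718.
Additional gain needed = 0.8718 − 0.2209 = 0.65.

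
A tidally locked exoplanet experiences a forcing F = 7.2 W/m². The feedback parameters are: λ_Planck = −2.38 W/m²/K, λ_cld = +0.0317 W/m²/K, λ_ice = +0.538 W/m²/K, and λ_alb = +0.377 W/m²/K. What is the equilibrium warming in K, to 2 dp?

Net feedback parameter λ = (−2.38) + (+0.0317) + (+0.538) + (+0.377) = -1.4333 W/m²/K.
ΔT = −F/λ = −7.2/(-1.4333) = 5.02 K.

5.02 K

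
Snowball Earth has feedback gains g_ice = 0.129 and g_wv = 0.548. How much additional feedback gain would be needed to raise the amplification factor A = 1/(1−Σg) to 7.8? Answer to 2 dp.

Current total gain = 0.677.
Target gain for A = 7.8: g* = 1 − 1/7.8 = 0.8718.
Additional gain needed = 0.8718 − 0.677 = 0.19.

0.19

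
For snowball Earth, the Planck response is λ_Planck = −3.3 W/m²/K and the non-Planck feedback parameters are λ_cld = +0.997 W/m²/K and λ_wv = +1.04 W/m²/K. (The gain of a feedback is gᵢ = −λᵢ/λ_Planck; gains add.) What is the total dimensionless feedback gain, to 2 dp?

0.62

Convert to gains: g_cld = 0.997/3.3 = 0.3021; g_wv = 1.04/3.3 = 0.3152.
Total gain g = 0.6173.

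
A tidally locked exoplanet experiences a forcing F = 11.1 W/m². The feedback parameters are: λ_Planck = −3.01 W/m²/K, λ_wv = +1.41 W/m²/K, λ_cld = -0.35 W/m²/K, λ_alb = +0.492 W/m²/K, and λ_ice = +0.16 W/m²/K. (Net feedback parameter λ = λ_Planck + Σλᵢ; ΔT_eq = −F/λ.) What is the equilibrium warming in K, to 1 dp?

8.6 K

Net feedback parameter λ = (−3.01) + (+1.41) + (-0.35) + (+0.492) + (+0.16) = -1.298 W/m²/K.
ΔT = −F/λ = −11.1/(-1.298) = 8.6 K.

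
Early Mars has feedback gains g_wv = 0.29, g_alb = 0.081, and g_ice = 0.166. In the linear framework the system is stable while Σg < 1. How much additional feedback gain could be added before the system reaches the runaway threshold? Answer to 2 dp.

0.46

Current total gain = 0.29 + 0.081 + 0.166 = 0.537.
Margin to runaway = 1 − 0.537 = 0.46.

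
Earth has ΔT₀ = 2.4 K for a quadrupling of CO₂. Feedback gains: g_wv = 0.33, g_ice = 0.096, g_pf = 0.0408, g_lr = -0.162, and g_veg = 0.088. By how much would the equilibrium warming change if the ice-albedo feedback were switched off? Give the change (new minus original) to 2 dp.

Original: g = 0.3928, ΔT = 2.4/(1−0.3928) = 3.9526 K.
Without ice-albedo: g' = 0.2968, ΔT' = 2.4/(1−0.2968) = 3.4130 K.
Change = 3.4130 − 3.9526 = -0.54 K.

-0.54 K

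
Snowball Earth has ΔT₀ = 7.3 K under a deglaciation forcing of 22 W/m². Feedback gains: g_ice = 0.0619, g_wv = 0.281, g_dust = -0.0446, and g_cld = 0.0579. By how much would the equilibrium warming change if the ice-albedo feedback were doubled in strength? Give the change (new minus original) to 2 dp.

1.21 K

Original: g = 0.3562, ΔT = 7.3/(1−0.3562) = 11.3389 K.
With doubled ice-albedo: g' = 0.4181, ΔT' = 7.3/(1−0.4181) = 12.5451 K.
Change = 12.5451 − 11.3389 = 1.21 K.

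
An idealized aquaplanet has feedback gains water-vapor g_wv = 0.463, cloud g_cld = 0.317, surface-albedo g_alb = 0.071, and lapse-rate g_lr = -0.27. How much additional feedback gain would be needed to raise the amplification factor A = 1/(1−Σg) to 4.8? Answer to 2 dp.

Current total gain = 0.581.
Target gain for A = 4.8: g* = 1 − 1/4.8 = 0.7917.
Additional gain needed = 0.7917 − 0.581 = 0.21.

0.21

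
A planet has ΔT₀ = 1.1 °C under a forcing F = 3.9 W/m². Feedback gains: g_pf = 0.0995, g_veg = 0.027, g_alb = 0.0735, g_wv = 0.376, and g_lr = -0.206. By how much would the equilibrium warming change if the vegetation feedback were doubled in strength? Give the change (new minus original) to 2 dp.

Original: g = 0.37, ΔT = 1.1/(1−0.37) = 1.7460 °C.
With doubled vegetation: g' = 0.397, ΔT' = 1.1/(1−0.397) = 1.8242 °C.
Change = 1.8242 − 1.7460 = 0.08 °C.

0.08 °C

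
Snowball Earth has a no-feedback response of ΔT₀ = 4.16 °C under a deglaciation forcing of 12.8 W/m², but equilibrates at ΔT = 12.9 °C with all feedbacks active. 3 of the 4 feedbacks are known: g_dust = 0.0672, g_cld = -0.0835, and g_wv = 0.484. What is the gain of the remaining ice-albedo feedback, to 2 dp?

Amplification A = ΔT/ΔT₀ = 12.9/4.16 = 3.101.
Total gain g = 1 − 1/A = 1 − 1/3.101 = 0.6775.
Known gains sum to 0.0672 − 0.0835 + 0.484 = 0.4677.
g_ice = 0.6775 − 0.4677 = 0.21.

0.21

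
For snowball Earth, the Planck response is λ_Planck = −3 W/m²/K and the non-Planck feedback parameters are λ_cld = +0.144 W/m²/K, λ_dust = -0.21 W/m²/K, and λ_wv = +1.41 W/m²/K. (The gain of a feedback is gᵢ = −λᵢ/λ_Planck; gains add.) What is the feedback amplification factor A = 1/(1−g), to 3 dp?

1.812

Convert to gains: g_cld = 0.144/3 = 0.048; g_dust = -0.21/3 = -0.07; g_wv = 1.41/3 = 0.47.
Total gain g = 0.448.
A = 1/(1 − 0.448) = 1.812.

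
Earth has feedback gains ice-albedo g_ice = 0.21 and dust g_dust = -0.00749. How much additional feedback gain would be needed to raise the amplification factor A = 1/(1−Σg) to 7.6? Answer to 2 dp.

Current total gain = 0.20251.
Target gain for A = 7.6: g* = 1 − 1/7.6 = 0.8684.
Additional gain needed = 0.8684 − 0.20251 = 0.67.

0.67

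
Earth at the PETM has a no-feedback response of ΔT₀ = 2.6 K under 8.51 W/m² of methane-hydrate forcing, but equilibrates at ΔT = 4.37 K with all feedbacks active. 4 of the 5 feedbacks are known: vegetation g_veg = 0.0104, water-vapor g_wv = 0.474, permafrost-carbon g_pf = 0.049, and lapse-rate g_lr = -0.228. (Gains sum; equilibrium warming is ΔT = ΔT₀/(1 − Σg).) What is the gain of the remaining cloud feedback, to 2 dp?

0.10

Amplification A = ΔT/ΔT₀ = 4.37/2.6 = 1.681.
Total gain g = 1 − 1/A = 1 − 1/1.681 = 0.4051.
Known gains sum to 0.0104 + 0.474 + 0.049 − 0.228 = 0.3054.
g_cld = 0.4051 − 0.3054 = 0.10.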